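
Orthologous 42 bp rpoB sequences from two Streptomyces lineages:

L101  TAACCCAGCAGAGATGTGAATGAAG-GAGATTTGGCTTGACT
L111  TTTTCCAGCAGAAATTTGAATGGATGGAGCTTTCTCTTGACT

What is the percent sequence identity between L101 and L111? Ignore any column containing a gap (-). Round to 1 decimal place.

75.6%

Excluding the 1 gap column leaves 41 comparable sites.
Mismatches occur at site 2 (A/T), site 3 (A/T), site 4 (C/T), site 13 (G/A), site 16 (G/T), site 23 (A/G), site 25 (G/T), site 30 (A/C), site 34 (G/C), site 35 (G/T).
31 of the 41 comparable sites match, so the percent identity is 31/41 × 100 = 75.6%.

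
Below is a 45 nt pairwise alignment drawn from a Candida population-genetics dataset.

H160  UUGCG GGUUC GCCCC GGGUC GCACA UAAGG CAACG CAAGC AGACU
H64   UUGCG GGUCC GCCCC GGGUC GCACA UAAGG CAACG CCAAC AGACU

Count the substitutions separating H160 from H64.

3

Mismatches occur at site 9 (U→C), site 37 (A→C), site 39 (G→A).
That gives 3 mismatches out of 45 aligned sites, so the Hamming distance is 3.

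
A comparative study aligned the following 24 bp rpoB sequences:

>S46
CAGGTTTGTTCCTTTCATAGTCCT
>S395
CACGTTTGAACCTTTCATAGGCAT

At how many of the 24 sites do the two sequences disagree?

5

Differing sites — 3:G/C; 9:T/A; 10:T/A; 21:T/G; 23:C/A.
That gives 5 mismatches out of 24 aligned sites, so the Hamming distance is 5.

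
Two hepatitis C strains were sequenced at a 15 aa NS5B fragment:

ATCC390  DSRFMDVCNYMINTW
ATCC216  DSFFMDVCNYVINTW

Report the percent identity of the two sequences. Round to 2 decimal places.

86.67%

Mismatches occur at site 3 (R/F), site 11 (M/V).
13 of the 15 sites match, so the percent identity is 13/15 × 100 = 86.67%.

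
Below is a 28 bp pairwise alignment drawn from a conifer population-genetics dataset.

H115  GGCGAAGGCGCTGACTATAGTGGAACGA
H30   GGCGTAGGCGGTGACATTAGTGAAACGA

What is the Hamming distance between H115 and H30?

The sequences differ at positions 5 (A/T), 11 (C/G), 16 (T/A), 17 (A/T), 23 (G/A).
That gives 5 mismatches out of 28 aligned sites, so the Hamming distance is 5.

5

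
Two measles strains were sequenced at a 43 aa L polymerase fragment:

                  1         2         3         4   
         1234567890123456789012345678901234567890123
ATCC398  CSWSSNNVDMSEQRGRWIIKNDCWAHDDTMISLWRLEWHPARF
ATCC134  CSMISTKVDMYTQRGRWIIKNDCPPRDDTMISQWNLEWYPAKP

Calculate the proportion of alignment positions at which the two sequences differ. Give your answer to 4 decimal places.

0.3256

Mismatches occur at site 3 (W↔M), site 4 (S↔I), site 6 (N↔T), site 7 (N↔K), site 11 (S↔Y), site 12 (E↔T), site 24 (W↔P), site 25 (A↔P), site 26 (H↔R), site 33 (L↔Q), site 35 (R↔N), site 39 (H↔Y), site 42 (R↔K), site 43 (F↔P).
There are 14 differences over 43 sites, so p = 14/43 = 0.3256.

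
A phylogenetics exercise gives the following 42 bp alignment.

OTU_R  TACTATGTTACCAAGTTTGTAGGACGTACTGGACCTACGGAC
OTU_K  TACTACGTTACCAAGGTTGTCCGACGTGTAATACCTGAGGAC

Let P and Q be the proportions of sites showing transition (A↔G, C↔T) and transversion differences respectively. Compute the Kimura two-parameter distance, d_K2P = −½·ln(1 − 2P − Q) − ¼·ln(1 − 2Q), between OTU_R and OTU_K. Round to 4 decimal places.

Mismatches occur at site 6 (T/C, transition), site 16 (T/G, transversion), site 21 (A/C, transversion), site 22 (G/C, transversion), site 28 (A/G, transition), site 29 (C/T, transition), site 30 (T/A, transversion), site 31 (G/A, transition), site 32 (G/T, transversion), site 37 (A/G, transition), site 38 (C/A, transversion).
Of the 11 differences, 5 transitions and 6 transversions over 42 sites: P = 5/42 = 0.119048, Q = 6/42 = 0.142857.
d = −0.5·ln(0.619047) − 0.25·ln(0.714286) = −0.5·(-0.479574) − 0.25·(-0.336472) = 0.3239.

0.3239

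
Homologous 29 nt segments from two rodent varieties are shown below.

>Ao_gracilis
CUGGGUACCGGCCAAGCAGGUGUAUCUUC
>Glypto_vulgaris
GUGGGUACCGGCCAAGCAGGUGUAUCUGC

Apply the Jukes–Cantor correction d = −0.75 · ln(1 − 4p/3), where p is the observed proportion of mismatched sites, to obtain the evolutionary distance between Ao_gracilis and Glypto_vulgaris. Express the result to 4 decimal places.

Differing sites — 1:C/G; 28:U/G.
p = 2/29 = 0.068966.
d = −0.75 · ln(1 − (4/3)·0.068966) = −0.75 · ln(0.908045) = −0.75 · (-0.096461) = 0.0723.

0.0723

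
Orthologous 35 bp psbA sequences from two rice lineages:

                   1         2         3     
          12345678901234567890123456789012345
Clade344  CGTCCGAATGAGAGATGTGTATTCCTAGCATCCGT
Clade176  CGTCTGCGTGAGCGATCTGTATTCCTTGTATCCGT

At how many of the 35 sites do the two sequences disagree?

7

The sequences differ at positions 5 (C/T), 7 (A/C), 8 (A/G), 13 (A/C), 17 (G/C), 27 (A/T), 29 (C/T).
That gives 7 mismatches out of 35 aligned sites, so the Hamming distance is 7.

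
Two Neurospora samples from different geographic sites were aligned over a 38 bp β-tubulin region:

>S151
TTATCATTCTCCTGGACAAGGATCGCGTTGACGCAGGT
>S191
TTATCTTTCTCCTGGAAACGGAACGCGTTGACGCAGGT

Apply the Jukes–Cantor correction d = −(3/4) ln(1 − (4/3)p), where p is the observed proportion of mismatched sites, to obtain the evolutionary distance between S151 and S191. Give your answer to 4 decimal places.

0.1134

The sequences differ at positions 6 (A/T), 17 (C/A), 19 (A/C), 23 (T/A).
p = 4/38 = 0.105263.
d = −0.75 · ln(1 − (4/3)·0.105263) = −0.75 · ln(0.859649) = −0.75 · (-0.151231) = 0.1134.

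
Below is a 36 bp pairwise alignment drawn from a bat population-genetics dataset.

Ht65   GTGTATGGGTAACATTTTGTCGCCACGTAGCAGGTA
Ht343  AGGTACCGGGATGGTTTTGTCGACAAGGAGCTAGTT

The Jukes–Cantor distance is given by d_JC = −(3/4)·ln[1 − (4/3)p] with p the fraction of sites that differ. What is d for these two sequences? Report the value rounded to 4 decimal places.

0.5482

Differing sites — 1:G/A; 2:T/G; 6:T/C; 7:G/C; 10:T/G; 12:A/T; 13:C/G; 14:A/G; 23:C/A; 26:C/A; 28:T/G; 32:A/T; 33:G/A; 36:A/T.
p = 14/36 = 0.388889.
d = −0.75 · ln(1 − (4/3)·0.388889) = −0.75 · ln(0.481481) = −0.75 · (-0.730889) = 0.5482.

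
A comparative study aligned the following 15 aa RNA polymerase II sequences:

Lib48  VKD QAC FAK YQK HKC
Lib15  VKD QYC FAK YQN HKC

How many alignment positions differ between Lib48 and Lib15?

2

Mismatches occur at site 5 (A/Y), site 12 (K/N).
That gives 2 mismatches out of 15 aligned sites, so the Hamming distance is 2.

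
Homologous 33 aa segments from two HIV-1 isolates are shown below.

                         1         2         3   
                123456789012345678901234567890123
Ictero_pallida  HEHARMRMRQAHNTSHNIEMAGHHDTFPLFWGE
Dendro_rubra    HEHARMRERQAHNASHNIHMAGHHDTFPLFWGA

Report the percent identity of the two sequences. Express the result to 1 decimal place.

87.9%

Differing sites — 8:M/E; 14:T/A; 19:E/H; 33:E/A.
29 of the 33 sites match, so the percent identity is 29/33 × 100 = 87.9%.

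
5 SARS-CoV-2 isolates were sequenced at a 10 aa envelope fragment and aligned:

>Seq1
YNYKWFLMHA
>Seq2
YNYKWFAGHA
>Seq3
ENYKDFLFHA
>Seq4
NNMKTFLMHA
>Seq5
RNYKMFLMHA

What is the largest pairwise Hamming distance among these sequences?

Pairwise Hamming distances:
  Seq1 vs Seq2: 2
  Seq1 vs Seq3: 3
  Seq1 vs Seq4: 3
  Seq1 vs Seq5: 2
  Seq2 vs Seq3: 4
  Seq2 vs Seq4: 5
  Seq2 vs Seq5: 4
  Seq3 vs Seq4: 4
  Seq3 vs Seq5: 3
  Seq4 vs Seq5: 3
The largest is 5, between Seq2 and Seq4.

5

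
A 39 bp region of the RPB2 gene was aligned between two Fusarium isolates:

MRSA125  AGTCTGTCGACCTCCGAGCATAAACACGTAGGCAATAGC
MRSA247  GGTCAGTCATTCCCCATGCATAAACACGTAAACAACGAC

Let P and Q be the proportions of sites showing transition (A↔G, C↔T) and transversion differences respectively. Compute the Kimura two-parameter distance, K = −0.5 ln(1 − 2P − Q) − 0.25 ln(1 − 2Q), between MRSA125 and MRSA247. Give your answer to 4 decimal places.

The sequences differ at positions 1 (A/G, transition), 5 (T/A, transversion), 9 (G/A, transition), 10 (A/T, transversion), 11 (C/T, transition), 13 (T/C, transition), 16 (G/A, transition), 17 (A/T, transversion), 31 (G/A, transition), 32 (G/A, transition), 36 (T/C, transition), 37 (A/G, transition), 38 (G/A, transition).
Of the 13 differences, 10 transitions and 3 transversions over 39 sites: P = 10/39 = 0.256410, Q = 3/39 = 0.076923.
d = −0.5·ln(0.410257) − 0.25·ln(0.846154) = −0.5·(-0.890971) − 0.25·(-0.167054) = 0.4872.

0.4872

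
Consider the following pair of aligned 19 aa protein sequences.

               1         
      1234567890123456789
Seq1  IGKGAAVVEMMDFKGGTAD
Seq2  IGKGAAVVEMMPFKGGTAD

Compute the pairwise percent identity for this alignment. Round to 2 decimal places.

94.74%

A single mismatch occurs at site 12 (D↔P).
18 of the 19 sites match, so the percent identity is 18/19 × 100 = 94.74%.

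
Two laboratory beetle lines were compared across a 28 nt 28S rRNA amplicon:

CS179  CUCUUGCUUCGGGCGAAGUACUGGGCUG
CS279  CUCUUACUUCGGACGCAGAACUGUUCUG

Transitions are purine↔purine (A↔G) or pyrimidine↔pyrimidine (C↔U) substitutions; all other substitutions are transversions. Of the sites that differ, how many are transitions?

Differing sites — 6:G/A (Ti); 13:G/A (Ti); 16:A/C (Tv); 19:U/A (Tv); 24:G/U (Tv); 25:G/U (Tv).
Of the 6 differences, 2 transitions and 4 transversions, so the answer is 2.

2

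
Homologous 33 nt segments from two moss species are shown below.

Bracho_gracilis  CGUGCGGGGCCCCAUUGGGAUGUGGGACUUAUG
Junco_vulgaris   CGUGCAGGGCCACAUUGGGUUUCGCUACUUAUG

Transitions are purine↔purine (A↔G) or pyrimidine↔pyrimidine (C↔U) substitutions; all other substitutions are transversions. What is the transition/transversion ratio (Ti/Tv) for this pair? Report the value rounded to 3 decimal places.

0.400

The sequences differ at positions 6 (G/A, transition), 12 (C/A, transversion), 20 (A/U, transversion), 22 (G/U, transversion), 23 (U/C, transition), 25 (G/C, transversion), 26 (G/U, transversion).
Of the 7 differences, 2 transitions and 5 transversions, so Ti/Tv = 2/5 = 0.400.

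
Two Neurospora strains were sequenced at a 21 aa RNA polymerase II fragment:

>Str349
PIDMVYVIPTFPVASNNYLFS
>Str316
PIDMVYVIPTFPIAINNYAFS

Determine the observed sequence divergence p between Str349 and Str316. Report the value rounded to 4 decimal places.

Differing sites — 13:V/I; 15:S/I; 19:L/A.
There are 3 differences over 21 sites, so p = 3/21 = 0.1429.

0.1429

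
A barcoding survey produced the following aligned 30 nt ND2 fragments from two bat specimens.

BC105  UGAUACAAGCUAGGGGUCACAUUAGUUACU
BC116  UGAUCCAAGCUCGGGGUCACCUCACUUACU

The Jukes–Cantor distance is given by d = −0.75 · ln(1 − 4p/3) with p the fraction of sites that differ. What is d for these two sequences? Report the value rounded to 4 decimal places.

0.1885

Mismatches occur at site 5 (A↔C), site 12 (A↔C), site 21 (A↔C), site 23 (U↔C), site 25 (G↔C).
p = 5/30 = 0.166667.
d = −0.75 · ln(1 − (4/3)·0.166667) = −0.75 · ln(0.777777) = −0.75 · (-0.251315) = 0.1885.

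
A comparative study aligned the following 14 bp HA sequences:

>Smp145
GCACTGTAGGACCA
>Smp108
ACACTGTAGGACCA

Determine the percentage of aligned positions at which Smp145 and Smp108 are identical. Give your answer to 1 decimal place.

A single mismatch occurs at site 1 (G↔A).
13 of the 14 sites match, so the percent identity is 13/14 × 100 = 92.9%.

92.9%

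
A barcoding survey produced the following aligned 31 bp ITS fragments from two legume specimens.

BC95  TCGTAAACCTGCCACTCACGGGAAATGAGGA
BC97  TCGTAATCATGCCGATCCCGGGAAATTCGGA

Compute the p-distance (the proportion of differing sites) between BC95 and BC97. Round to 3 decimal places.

0.226

The sequences differ at positions 7 (A/T), 9 (C/A), 14 (A/G), 15 (C/A), 18 (A/C), 27 (G/T), 28 (A/C).
There are 7 differences over 31 sites, so p = 7/31 = 0.226.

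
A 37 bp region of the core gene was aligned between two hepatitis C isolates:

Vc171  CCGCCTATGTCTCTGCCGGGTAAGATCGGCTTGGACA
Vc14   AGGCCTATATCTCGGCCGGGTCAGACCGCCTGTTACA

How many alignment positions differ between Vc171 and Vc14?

10

Differing sites — 1:C/A; 2:C/G; 9:G/A; 14:T/G; 22:A/C; 26:T/C; 29:G/C; 32:T/G; 33:G/T; 34:G/T.
That gives 10 mismatches out of 37 aligned sites, so the Hamming distance is 10.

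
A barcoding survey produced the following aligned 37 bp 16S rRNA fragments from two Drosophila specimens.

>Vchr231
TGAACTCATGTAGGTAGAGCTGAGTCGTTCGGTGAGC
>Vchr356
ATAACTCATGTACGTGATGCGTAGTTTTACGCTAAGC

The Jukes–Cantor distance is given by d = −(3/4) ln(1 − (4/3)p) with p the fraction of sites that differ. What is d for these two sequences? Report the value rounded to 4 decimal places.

Differing sites — 1:T/A; 2:G/T; 13:G/C; 16:A/G; 17:G/A; 18:A/T; 21:T/G; 22:G/T; 26:C/T; 27:G/T; 29:T/A; 32:G/C; 34:G/A.
p = 13/37 = 0.351351.
d = −0.75 · ln(1 − (4/3)·0.351351) = −0.75 · ln(0.531532) = −0.75 · (-0.631992) = 0.4740.

0.4740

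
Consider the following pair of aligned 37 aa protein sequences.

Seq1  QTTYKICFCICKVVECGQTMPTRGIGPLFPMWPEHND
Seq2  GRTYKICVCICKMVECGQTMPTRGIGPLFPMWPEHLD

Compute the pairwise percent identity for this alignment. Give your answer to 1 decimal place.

86.5%

Differing sites — 1:Q/G; 2:T/R; 8:F/V; 13:V/M; 36:N/L.
32 of the 37 sites match, so the percent identity is 32/37 × 100 = 86.5%.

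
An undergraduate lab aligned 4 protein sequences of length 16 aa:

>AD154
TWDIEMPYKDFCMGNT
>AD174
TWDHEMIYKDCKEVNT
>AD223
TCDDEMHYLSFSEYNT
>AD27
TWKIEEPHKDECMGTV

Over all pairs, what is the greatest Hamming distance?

Pairwise Hamming distances:
  AD154 vs AD174: 6
  AD154 vs AD223: 8
  AD154 vs AD27: 6
  AD174 vs AD223: 8
  AD174 vs AD27: 11
  AD223 vs AD27: 14
The largest is 14, between AD223 and AD27.

14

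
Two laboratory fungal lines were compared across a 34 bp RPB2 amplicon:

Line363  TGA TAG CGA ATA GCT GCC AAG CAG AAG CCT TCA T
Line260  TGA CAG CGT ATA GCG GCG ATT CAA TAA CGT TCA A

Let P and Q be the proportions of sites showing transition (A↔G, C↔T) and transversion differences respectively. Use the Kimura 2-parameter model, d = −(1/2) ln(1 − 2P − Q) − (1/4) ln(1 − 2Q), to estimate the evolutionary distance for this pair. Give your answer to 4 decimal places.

Mismatches occur at site 4 (T→C, transition), site 9 (A→T, transversion), site 15 (T→G, transversion), site 18 (C→G, transversion), site 20 (A→T, transversion), site 21 (G→T, transversion), site 24 (G→A, transition), site 25 (A→T, transversion), site 27 (G→A, transition), site 29 (C→G, transversion), site 34 (T→A, transversion).
Of the 11 differences, 3 transitions and 8 transversions over 34 sites: P = 3/34 = 0.088235, Q = 8/34 = 0.235294.
d = −0.5·ln(0.588236) − 0.25·ln(0.529412) = −0.5·(-0.530627) − 0.25·(-0.635988) = 0.4243.

0.4243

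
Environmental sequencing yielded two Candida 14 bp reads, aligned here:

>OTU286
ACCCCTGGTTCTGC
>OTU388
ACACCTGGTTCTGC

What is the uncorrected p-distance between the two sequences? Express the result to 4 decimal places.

The sequences differ at position 3 (C/A).
There are 1 differences over 14 sites, so p = 1/14 = 0.0714.

0.0714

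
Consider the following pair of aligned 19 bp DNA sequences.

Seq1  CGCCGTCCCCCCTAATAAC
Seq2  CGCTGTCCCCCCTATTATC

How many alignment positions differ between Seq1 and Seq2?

The sequences differ at positions 4 (C/T), 15 (A/T), 18 (A/T).
That gives 3 mismatches out of 19 aligned sites, so the Hamming distance is 3.

3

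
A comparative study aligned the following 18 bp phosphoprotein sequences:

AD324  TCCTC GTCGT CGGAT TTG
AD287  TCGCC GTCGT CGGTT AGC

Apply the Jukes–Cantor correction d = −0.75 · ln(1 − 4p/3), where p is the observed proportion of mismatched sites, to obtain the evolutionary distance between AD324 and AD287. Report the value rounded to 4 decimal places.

0.4408

Differing sites — 3:C/G; 4:T/C; 14:A/T; 16:T/A; 17:T/G; 18:G/C.
p = 6/18 = 0.333333.
d = −0.75 · ln(1 − (4/3)·0.333333) = −0.75 · ln(0.555556) = −0.75 · (-0.587786) = 0.4408.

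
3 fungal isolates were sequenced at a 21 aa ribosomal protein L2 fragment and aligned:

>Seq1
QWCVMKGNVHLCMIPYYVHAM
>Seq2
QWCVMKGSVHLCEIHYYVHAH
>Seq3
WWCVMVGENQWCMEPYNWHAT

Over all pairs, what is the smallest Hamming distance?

Pairwise Hamming distances:
  Seq1 vs Seq2: 4
  Seq1 vs Seq3: 10
  Seq2 vs Seq3: 12
The smallest is 4, between Seq1 and Seq2.

4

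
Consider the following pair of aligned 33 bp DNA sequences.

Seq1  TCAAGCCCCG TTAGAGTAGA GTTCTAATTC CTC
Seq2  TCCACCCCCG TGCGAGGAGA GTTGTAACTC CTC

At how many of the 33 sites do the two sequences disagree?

7

The sequences differ at positions 3 (A/C), 5 (G/C), 12 (T/G), 13 (A/C), 17 (T/G), 24 (C/G), 28 (T/C).
That gives 7 mismatches out of 33 aligned sites, so the Hamming distance is 7.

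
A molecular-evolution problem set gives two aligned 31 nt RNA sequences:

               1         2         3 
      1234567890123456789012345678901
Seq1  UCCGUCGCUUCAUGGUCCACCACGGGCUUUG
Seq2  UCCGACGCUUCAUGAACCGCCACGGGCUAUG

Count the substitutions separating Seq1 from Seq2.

Mismatches occur at site 5 (U→A), site 15 (G→A), site 16 (U→A), site 19 (A→G), site 29 (U→A).
That gives 5 mismatches out of 31 aligned sites, so the Hamming distance is 5.

5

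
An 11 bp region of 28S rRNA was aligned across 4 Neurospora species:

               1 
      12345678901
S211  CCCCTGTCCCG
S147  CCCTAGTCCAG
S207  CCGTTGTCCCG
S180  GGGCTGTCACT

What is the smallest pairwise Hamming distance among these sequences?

2

Pairwise Hamming distances:
  S211 vs S147: 3
  S211 vs S207: 2
  S211 vs S180: 5
  S147 vs S207: 3
  S147 vs S180: 8
  S207 vs S180: 5
The smallest is 2, between S211 and S207.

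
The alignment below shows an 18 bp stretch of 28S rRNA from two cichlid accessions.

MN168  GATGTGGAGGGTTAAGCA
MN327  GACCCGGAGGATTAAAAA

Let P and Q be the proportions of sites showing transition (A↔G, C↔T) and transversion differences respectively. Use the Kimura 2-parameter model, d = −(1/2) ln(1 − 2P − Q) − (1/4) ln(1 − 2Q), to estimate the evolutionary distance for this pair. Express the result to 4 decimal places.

The sequences differ at positions 3 (T/C, transition), 4 (G/C, transversion), 5 (T/C, transition), 11 (G/A, transition), 16 (G/A, transition), 17 (C/A, transversion).
Of the 6 differences, 4 transitions and 2 transversions over 18 sites: P = 4/18 = 0.222222, Q = 2/18 = 0.111111.
d = −0.5·ln(0.444445) − 0.25·ln(0.777778) = −0.5·(-0.810929) − 0.25·(-0.251314) = 0.4683.

0.4683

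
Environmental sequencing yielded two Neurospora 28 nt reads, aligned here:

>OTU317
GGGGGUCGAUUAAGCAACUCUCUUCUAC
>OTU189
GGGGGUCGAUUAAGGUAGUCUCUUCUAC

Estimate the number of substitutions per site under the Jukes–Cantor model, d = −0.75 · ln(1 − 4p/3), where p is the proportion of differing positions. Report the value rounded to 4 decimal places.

Differing sites — 15:C/G; 16:A/U; 18:C/G.
p = 3/28 = 0.107143.
d = −0.75 · ln(1 − (4/3)·0.107143) = −0.75 · ln(0.857143) = −0.75 · (-0.154151) = 0.1156.

0.1156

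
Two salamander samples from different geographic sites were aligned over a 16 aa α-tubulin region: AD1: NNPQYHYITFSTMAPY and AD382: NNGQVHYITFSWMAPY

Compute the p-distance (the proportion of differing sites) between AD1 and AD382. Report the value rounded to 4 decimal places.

The sequences differ at positions 3 (P/G), 5 (Y/V), 12 (T/W).
There are 3 differences over 16 sites, so p = 3/16 = 0.1875.

0.1875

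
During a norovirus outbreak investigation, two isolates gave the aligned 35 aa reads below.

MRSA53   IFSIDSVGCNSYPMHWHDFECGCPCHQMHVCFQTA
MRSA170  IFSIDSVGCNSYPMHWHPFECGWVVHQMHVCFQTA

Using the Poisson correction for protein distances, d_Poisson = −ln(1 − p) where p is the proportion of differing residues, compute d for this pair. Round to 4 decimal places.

0.1214

Differing sites — 18:D/P; 23:C/W; 24:P/V; 25:C/V.
p = 4/35 = 0.114286.
d = −ln(1 − 0.114286) = −ln(0.885714) = 0.1214.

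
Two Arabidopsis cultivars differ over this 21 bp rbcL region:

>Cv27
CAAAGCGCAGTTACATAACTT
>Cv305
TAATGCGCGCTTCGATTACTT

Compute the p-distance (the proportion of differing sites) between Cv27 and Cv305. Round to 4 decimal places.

The sequences differ at positions 1 (C/T), 4 (A/T), 9 (A/G), 10 (G/C), 13 (A/C), 14 (C/G), 17 (A/T).
There are 7 differences over 21 sites, so p = 7/21 = 0.3333.

0.3333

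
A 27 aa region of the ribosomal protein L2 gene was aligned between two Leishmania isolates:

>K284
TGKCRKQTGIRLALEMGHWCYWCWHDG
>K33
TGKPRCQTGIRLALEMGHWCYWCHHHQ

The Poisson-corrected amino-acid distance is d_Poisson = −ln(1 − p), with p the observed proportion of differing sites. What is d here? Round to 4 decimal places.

0.2048

The sequences differ at positions 4 (C/P), 6 (K/C), 24 (W/H), 26 (D/H), 27 (G/Q).
p = 5/27 = 0.185185.
d = −ln(1 − 0.185185) = −ln(0.814815) = 0.2048.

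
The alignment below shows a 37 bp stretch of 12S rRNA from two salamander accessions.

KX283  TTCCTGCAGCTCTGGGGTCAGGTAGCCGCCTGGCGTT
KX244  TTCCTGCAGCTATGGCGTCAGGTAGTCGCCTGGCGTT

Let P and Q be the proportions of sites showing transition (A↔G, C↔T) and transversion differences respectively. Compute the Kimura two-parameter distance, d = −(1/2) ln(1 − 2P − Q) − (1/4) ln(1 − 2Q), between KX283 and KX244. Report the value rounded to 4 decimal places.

Differing sites — 12:C/A (Tv); 16:G/C (Tv); 26:C/T (Ti).
Of the 3 differences, 1 transition and 2 transversions over 37 sites: P = 1/37 = 0.027027, Q = 2/37 = 0.054054.
d = −0.5·ln(0.891892) − 0.25·ln(0.891892) = −0.5·(-0.114410) − 0.25·(-0.114410) = 0.0858.

0.0858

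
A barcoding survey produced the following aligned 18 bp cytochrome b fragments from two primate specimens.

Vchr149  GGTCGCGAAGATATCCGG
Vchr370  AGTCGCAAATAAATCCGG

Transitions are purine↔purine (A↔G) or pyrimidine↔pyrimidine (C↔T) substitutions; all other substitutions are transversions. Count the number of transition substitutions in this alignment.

Differing sites — 1:G/A (Ti); 7:G/A (Ti); 10:G/T (Tv); 12:T/A (Tv).
Of the 4 differences, 2 transitions and 2 transversions, so the answer is 2.

2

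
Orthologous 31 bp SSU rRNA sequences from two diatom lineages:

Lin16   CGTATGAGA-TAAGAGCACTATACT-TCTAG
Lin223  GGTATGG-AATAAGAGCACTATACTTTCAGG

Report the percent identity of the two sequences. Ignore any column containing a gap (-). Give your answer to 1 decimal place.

85.7%

Excluding the 3 gap columns leaves 28 comparable sites.
Mismatches occur at site 1 (C/G), site 7 (A/G), site 29 (T/A), site 30 (A/G).
24 of the 28 comparable sites match, so the percent identity is 24/28 × 100 = 85.7%.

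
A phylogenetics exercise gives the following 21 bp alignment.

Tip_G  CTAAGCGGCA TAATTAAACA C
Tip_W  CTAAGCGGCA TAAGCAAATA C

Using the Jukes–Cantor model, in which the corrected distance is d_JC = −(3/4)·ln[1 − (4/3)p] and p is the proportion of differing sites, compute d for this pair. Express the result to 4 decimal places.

Differing sites — 14:T/G; 15:T/C; 19:C/T.
p = 3/21 = 0.142857.
d = −0.75 · ln(1 − (4/3)·0.142857) = −0.75 · ln(0.809524) = −0.75 · (-0.211309) = 0.1585.

0.1585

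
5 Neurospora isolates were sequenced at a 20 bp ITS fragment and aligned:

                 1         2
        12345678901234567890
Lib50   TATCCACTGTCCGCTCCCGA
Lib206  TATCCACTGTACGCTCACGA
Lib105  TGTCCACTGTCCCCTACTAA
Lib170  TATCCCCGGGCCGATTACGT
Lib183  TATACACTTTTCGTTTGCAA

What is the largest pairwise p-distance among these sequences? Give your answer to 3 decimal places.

0.550

Pairwise Hamming distances:
  Lib50 vs Lib206: 2
  Lib50 vs Lib105: 5
  Lib50 vs Lib170: 7
  Lib50 vs Lib183: 7
  Lib206 vs Lib105: 7
  Lib206 vs Lib170: 7
  Lib206 vs Lib183: 7
  Lib105 vs Lib170: 11
  Lib105 vs Lib183: 9
  Lib170 vs Lib183: 10
The largest is 11 mismatches, between Lib105 and Lib170; p = 11/20 = 0.550.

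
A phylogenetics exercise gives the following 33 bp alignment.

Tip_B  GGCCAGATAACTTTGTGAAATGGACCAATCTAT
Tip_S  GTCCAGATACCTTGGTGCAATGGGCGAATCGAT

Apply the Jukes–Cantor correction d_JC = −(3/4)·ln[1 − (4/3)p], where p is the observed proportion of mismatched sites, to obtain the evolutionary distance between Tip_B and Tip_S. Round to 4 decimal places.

0.2493

Mismatches occur at site 2 (G↔T), site 10 (A↔C), site 14 (T↔G), site 18 (A↔C), site 24 (A↔G), site 26 (C↔G), site 31 (T↔G).
p = 7/33 = 0.212121.
d = −0.75 · ln(1 − (4/3)·0.212121) = −0.75 · ln(0.717172) = −0.75 · (-0.332440) = 0.2493.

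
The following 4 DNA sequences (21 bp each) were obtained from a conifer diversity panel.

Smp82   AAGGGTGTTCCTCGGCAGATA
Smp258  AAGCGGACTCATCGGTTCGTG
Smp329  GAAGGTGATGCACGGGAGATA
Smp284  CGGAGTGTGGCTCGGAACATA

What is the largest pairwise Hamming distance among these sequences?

14

Pairwise Hamming distances:
  Smp82 vs Smp258: 10
  Smp82 vs Smp329: 6
  Smp82 vs Smp284: 7
  Smp258 vs Smp329: 14
  Smp258 vs Smp284: 13
  Smp329 vs Smp284: 9
The largest is 14, between Smp258 and Smp329.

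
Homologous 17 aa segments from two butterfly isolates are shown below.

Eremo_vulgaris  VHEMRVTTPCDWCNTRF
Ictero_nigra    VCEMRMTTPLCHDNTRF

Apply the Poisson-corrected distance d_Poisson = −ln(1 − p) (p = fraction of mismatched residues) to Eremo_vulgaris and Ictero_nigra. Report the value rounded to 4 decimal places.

The sequences differ at positions 2 (H/C), 6 (V/M), 10 (C/L), 11 (D/C), 12 (W/H), 13 (C/D).
p = 6/17 = 0.352941.
d = −ln(1 − 0.352941) = −ln(0.647059) = 0.4353.

0.4353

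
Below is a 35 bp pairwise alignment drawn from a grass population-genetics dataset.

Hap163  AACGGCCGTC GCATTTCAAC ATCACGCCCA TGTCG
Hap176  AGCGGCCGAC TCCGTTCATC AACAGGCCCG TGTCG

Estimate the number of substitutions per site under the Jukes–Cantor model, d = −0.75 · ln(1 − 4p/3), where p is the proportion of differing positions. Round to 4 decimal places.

The sequences differ at positions 2 (A/G), 9 (T/A), 11 (G/T), 13 (A/C), 14 (T/G), 19 (A/T), 22 (T/A), 25 (C/G), 30 (A/G).
p = 9/35 = 0.257143.
d = −0.75 · ln(1 − (4/3)·0.257143) = −0.75 · ln(0.657143) = −0.75 · (-0.419854) = 0.3149.

0.3149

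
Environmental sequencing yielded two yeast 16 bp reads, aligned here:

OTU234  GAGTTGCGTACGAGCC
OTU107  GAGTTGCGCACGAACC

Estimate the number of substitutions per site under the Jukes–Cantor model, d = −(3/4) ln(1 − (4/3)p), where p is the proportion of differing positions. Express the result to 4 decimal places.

0.1367

The sequences differ at positions 9 (T/C), 14 (G/A).
p = 2/16 = 0.125000.
d = −0.75 · ln(1 − (4/3)·0.125000) = −0.75 · ln(0.833333) = −0.75 · (-0.182322) = 0.1367.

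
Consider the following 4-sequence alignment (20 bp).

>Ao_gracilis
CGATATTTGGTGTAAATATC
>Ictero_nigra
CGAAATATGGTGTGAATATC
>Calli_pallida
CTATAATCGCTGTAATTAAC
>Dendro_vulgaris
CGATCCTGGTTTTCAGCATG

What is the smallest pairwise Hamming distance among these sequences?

Pairwise Hamming distances:
  Ao_gracilis vs Ictero_nigra: 3
  Ao_gracilis vs Calli_pallida: 6
  Ao_gracilis vs Dendro_vulgaris: 9
  Ictero_nigra vs Calli_pallida: 9
  Ictero_nigra vs Dendro_vulgaris: 11
  Calli_pallida vs Dendro_vulgaris: 11
The smallest is 3, between Ao_gracilis and Ictero_nigra.

3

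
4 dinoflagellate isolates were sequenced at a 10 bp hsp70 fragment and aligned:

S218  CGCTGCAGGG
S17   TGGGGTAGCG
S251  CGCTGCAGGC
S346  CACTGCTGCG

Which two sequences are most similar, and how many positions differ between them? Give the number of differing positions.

1

Pairwise Hamming distances:
  S218 vs S17: 5
  S218 vs S251: 1
  S218 vs S346: 3
  S17 vs S251: 6
  S17 vs S346: 6
  S251 vs S346: 4
The smallest is 1, between S218 and S251.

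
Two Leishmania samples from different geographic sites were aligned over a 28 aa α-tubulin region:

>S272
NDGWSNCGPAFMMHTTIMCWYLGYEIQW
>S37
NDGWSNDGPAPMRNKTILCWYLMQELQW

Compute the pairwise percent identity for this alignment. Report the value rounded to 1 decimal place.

67.9%

The sequences differ at positions 7 (C/D), 11 (F/P), 13 (M/R), 14 (H/N), 15 (T/K), 18 (M/L), 23 (G/M), 24 (Y/Q), 26 (I/L).
19 of the 28 sites match, so the percent identity is 19/28 × 100 = 67.9%.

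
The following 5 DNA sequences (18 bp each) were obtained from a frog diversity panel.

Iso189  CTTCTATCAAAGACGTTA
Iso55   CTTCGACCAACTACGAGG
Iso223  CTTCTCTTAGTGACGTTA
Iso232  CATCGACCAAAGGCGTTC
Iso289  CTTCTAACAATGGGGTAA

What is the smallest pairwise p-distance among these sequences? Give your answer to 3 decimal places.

Pairwise Hamming distances:
  Iso189 vs Iso55: 7
  Iso189 vs Iso223: 4
  Iso189 vs Iso232: 5
  Iso189 vs Iso289: 5
  Iso55 vs Iso223: 10
  Iso55 vs Iso232: 7
  Iso55 vs Iso289: 9
  Iso223 vs Iso232: 9
  Iso223 vs Iso289: 7
  Iso232 vs Iso289: 7
The smallest is 4 mismatches, between Iso189 and Iso223; p = 4/18 = 0.222.

0.222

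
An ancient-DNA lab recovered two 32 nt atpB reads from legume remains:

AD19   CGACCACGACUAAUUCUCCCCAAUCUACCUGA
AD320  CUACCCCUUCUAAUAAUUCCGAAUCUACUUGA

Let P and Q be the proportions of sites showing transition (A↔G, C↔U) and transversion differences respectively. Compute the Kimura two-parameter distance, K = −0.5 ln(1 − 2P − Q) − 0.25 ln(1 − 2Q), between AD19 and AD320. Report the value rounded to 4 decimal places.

0.3544

Differing sites — 2:G/U (Tv); 6:A/C (Tv); 8:G/U (Tv); 9:A/U (Tv); 15:U/A (Tv); 16:C/A (Tv); 18:C/U (Ti); 21:C/G (Tv); 29:C/U (Ti).
Of the 9 differences, 2 transitions and 7 transversions over 32 sites: P = 2/32 = 0.062500, Q = 7/32 = 0.218750.
d = −0.5·ln(0.656250) − 0.25·ln(0.562500) = −0.5·(-0.421213) − 0.25·(-0.575364) = 0.3544.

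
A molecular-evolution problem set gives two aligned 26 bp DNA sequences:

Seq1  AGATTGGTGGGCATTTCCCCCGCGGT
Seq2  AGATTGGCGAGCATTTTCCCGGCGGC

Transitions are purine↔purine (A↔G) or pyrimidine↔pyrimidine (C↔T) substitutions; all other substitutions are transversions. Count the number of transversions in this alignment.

1

Mismatches occur at site 8 (T→C, transition), site 10 (G→A, transition), site 17 (C→T, transition), site 21 (C→G, transversion), site 26 (T→C, transition).
Of the 5 differences, 4 transitions and 1 transversion, so the answer is 1.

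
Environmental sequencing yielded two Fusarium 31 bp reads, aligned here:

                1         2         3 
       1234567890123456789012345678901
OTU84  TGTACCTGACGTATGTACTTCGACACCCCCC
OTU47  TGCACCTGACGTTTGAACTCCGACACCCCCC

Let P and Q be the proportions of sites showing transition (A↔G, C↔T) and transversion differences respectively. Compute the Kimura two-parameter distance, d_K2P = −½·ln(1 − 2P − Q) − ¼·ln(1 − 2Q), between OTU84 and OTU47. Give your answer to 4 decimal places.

0.1421

Differing sites — 3:T/C (Ti); 13:A/T (Tv); 16:T/A (Tv); 20:T/C (Ti).
Of the 4 differences, 2 transitions and 2 transversions over 31 sites: P = 2/31 = 0.064516, Q = 2/31 = 0.064516.
d = −0.5·ln(0.806452) − 0.25·ln(0.870968) = −0.5·(-0.215111) − 0.25·(-0.138150) = 0.1421.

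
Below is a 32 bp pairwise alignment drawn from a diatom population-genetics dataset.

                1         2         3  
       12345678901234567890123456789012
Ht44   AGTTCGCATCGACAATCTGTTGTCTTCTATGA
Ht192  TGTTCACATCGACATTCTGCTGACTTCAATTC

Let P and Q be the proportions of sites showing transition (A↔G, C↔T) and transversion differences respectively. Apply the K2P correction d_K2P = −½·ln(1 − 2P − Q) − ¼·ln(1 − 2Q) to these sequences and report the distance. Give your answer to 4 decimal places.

0.3048

Mismatches occur at site 1 (A↔T, transversion), site 6 (G↔A, transition), site 15 (A↔T, transversion), site 20 (T↔C, transition), site 23 (T↔A, transversion), site 28 (T↔A, transversion), site 31 (G↔T, transversion), site 32 (A↔C, transversion).
Of the 8 differences, 2 transitions and 6 transversions over 32 sites: P = 2/32 = 0.062500, Q = 6/32 = 0.187500.
d = −0.5·ln(0.687500) − 0.25·ln(0.625000) = −0.5·(-0.374693) − 0.25·(-0.470004) = 0.3048.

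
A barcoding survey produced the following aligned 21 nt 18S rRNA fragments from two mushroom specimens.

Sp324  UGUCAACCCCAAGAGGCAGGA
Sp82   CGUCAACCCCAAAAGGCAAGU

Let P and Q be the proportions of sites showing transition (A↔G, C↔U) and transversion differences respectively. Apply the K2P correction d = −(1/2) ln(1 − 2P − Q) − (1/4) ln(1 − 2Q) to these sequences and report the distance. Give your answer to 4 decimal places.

0.2278

The sequences differ at positions 1 (U/C, transition), 13 (G/A, transition), 19 (G/A, transition), 21 (A/U, transversion).
Of the 4 differences, 3 transitions and 1 transversion over 21 sites: P = 3/21 = 0.142857, Q = 1/21 = 0.047619.
d = −0.5·ln(0.666667) − 0.25·ln(0.904762) = −0.5·(-0.405465) − 0.25·(-0.100083) = 0.2278.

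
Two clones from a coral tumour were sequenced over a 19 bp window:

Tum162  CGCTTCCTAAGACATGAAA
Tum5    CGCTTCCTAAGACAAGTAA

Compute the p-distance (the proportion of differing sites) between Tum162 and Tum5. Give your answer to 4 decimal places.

The sequences differ at positions 15 (T/A), 17 (A/T).
There are 2 differences over 19 sites, so p = 2/19 = 0.1053.

0.1053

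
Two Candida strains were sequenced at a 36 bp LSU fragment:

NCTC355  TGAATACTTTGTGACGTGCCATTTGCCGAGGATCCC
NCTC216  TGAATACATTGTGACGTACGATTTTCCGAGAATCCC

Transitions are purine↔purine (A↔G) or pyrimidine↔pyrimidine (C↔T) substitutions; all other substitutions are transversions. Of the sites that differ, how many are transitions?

2

Differing sites — 8:T/A (Tv); 18:G/A (Ti); 20:C/G (Tv); 25:G/T (Tv); 31:G/A (Ti).
Of the 5 differences, 2 transitions and 3 transversions, so the answer is 2.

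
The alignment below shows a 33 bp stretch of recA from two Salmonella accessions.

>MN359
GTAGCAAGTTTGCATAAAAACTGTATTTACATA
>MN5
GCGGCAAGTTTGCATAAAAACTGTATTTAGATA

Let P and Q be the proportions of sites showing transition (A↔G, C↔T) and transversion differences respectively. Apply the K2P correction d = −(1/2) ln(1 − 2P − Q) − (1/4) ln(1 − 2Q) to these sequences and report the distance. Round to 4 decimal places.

The sequences differ at positions 2 (T/C, transition), 3 (A/G, transition), 30 (C/G, transversion).
Of the 3 differences, 2 transitions and 1 transversion over 33 sites: P = 2/33 = 0.060606, Q = 1/33 = 0.030303.
d = −0.5·ln(0.848485) − 0.25·ln(0.939394) = −0.5·(-0.164303) − 0.25·(-0.062520) = 0.0978.

0.0978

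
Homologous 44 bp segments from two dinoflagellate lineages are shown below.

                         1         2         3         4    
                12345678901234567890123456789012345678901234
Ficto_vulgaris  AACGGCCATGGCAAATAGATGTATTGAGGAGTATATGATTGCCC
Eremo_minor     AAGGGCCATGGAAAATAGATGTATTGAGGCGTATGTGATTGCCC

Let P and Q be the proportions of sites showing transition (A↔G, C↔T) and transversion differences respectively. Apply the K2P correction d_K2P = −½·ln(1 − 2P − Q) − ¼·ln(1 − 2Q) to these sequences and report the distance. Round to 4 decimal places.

0.0970

The sequences differ at positions 3 (C/G, transversion), 12 (C/A, transversion), 30 (A/C, transversion), 35 (A/G, transition).
Of the 4 differences, 1 transition and 3 transversions over 44 sites: P = 1/44 = 0.022727, Q = 3/44 = 0.068182.
d = −0.5·ln(0.886364) − 0.25·ln(0.863636) = −0.5·(-0.120628) − 0.25·(-0.146604) = 0.0970.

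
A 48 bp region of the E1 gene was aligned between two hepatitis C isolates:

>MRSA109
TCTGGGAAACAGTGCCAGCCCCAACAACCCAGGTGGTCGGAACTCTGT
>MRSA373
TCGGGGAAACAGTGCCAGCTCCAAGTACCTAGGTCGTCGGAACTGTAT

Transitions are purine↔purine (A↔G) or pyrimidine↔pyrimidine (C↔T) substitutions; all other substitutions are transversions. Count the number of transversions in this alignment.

5

The sequences differ at positions 3 (T/G, transversion), 20 (C/T, transition), 25 (C/G, transversion), 26 (A/T, transversion), 30 (C/T, transition), 35 (G/C, transversion), 45 (C/G, transversion), 47 (G/A, transition).
Of the 8 differences, 3 transitions and 5 transversions, so the answer is 5.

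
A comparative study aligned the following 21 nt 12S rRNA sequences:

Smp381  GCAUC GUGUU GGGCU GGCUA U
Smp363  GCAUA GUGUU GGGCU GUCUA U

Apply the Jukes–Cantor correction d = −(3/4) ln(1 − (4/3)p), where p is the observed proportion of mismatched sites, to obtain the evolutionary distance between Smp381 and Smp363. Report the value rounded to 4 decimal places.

0.1019

The sequences differ at positions 5 (C/A), 17 (G/U).
p = 2/21 = 0.095238.
d = −0.75 · ln(1 − (4/3)·0.095238) = −0.75 · ln(0.873016) = −0.75 · (-0.135801) = 0.1019.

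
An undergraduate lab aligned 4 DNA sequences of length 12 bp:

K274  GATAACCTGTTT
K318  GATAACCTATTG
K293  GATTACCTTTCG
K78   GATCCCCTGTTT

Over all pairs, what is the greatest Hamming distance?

5

Pairwise Hamming distances:
  K274 vs K318: 2
  K274 vs K293: 4
  K274 vs K78: 2
  K318 vs K293: 3
  K318 vs K78: 4
  K293 vs K78: 5
The largest is 5, between K293 and K78.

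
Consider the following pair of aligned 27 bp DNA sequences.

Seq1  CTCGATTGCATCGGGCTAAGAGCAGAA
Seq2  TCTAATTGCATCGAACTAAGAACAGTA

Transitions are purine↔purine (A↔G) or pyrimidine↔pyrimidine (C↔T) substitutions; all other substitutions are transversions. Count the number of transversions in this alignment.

1

The sequences differ at positions 1 (C/T, transition), 2 (T/C, transition), 3 (C/T, transition), 4 (G/A, transition), 14 (G/A, transition), 15 (G/A, transition), 22 (G/A, transition), 26 (A/T, transversion).
Of the 8 differences, 7 transitions and 1 transversion, so the answer is 1.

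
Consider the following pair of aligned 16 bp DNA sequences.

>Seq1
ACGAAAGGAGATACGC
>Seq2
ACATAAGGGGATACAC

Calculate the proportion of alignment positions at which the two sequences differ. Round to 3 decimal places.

0.250

Differing sites — 3:G/A; 4:A/T; 9:A/G; 15:G/A.
There are 4 differences over 16 sites, so p = 4/16 = 0.250.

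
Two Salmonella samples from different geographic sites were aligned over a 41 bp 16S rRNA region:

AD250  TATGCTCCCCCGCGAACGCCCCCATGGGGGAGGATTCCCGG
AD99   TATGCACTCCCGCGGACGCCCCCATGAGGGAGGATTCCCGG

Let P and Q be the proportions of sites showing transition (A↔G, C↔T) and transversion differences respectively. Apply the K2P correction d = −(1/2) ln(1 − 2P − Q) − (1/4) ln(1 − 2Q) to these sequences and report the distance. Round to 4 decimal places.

Differing sites — 6:T/A (Tv); 8:C/T (Ti); 15:A/G (Ti); 27:G/A (Ti).
Of the 4 differences, 3 transitions and 1 transversion over 41 sites: P = 3/41 = 0.073171, Q = 1/41 = 0.024390.
d = −0.5·ln(0.829268) − 0.25·ln(0.951220) = −0.5·(-0.187212) − 0.25·(-0.050010) = 0.1061.

0.1061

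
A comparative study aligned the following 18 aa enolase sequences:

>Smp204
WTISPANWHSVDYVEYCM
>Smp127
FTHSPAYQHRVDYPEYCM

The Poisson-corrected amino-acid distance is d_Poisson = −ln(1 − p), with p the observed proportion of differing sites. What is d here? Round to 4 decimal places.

0.4055

Differing sites — 1:W/F; 3:I/H; 7:N/Y; 8:W/Q; 10:S/R; 14:V/P.
p = 6/18 = 0.333333.
d = −ln(1 − 0.333333) = −ln(0.666667) = 0.4055.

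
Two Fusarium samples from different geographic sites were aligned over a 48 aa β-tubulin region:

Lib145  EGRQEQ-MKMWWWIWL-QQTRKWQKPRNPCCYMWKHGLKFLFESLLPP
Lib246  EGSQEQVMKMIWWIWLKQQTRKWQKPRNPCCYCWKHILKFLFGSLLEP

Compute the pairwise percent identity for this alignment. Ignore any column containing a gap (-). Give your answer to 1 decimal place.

87.0%

Excluding the 2 gap columns leaves 46 comparable sites.
Differing sites — 3:R/S; 11:W/I; 33:M/C; 37:G/I; 43:E/G; 47:P/E.
40 of the 46 comparable sites match, so the percent identity is 40/46 × 100 = 87.0%.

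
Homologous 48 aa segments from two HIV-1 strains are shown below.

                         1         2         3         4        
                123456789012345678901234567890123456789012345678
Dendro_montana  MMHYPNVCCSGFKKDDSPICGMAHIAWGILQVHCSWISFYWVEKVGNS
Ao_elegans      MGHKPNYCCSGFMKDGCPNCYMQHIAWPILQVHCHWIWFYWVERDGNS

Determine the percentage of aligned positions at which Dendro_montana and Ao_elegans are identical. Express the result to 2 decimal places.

Differing sites — 2:M/G; 4:Y/K; 7:V/Y; 13:K/M; 16:D/G; 17:S/C; 19:I/N; 21:G/Y; 23:A/Q; 28:G/P; 35:S/H; 38:S/W; 44:K/R; 45:V/D.
34 of the 48 sites match, so the percent identity is 34/48 × 100 = 70.83%.

70.83%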